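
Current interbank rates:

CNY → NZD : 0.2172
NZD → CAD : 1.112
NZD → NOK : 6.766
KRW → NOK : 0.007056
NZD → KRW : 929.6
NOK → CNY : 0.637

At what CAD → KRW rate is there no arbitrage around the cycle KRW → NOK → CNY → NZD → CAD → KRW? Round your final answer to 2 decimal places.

921.16

Known legs of the cycle: 0.007056 × 0.637 × 0.2172 × 1.112 = 0.0010855819473408
For no arbitrage the full-cycle product must be 1, so the missing rate is 1 / 0.0010855819473408 ≈ 921.1649.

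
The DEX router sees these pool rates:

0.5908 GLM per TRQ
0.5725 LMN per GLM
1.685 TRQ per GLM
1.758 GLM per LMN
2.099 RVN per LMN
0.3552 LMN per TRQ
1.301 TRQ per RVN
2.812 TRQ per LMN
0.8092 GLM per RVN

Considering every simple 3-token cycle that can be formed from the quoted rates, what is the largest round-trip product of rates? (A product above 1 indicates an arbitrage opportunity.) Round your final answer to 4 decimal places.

TRQ→LMN→GLM→TRQ: 0.3552 × 1.758 × 1.685 = 1.05218
RVN→GLM→LMN→RVN: 0.8092 × 0.5725 × 2.099 = 0.97240
RVN→TRQ→LMN→RVN: 1.301 × 0.3552 × 2.099 = 0.96998
TRQ→GLM→LMN→TRQ: 0.5908 × 0.5725 × 2.812 = 0.95111
Maximum is TRQ→LMN→GLM→TRQ at 1.0522; arbitrage exists.

1.0522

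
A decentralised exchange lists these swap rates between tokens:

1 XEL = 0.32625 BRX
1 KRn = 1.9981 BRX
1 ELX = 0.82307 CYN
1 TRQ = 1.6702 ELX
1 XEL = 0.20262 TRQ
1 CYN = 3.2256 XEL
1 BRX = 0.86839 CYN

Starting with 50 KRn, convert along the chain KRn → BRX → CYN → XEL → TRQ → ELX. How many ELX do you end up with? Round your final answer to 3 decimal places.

94.703

50 KRn × 1.9981 = 99.905 BRX
99.905 BRX × 0.86839 = 86.75650295 CYN
86.75650295 CYN × 3.2256 = 279.84177591552 XEL
279.84177591552 XEL × 0.20262 = 56.7015406360026624 TRQ
56.7015406360026624 TRQ × 1.6702 = 94.70291317025164674048 ELX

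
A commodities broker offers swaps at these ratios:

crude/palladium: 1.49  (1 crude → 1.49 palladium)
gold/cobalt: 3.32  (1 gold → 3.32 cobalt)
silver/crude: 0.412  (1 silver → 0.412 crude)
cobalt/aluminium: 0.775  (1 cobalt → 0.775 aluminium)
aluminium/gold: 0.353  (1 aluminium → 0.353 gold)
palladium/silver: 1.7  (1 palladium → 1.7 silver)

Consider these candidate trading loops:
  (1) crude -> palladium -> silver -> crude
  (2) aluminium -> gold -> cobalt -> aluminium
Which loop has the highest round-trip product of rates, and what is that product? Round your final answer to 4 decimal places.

1.0436

(1) 1.49 × 1.7 × 0.412 = 1.04360
(2) 0.353 × 3.32 × 0.775 = 0.90827
Highest is cycle (1) at 1.0436 (>1, arbitrage).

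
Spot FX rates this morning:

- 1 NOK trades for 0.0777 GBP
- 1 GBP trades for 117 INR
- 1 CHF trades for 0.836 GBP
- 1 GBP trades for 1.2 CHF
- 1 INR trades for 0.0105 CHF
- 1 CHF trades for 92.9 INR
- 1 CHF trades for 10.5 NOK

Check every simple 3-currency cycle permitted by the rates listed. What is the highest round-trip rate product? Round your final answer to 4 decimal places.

CHF→GBP→INR→CHF: 0.836 × 117 × 0.0105 = 1.02703
CHF→NOK→GBP→CHF: 10.5 × 0.0777 × 1.2 = 0.97902
Maximum is CHF→GBP→INR→CHF at 1.0270; arbitrage exists.

1.0270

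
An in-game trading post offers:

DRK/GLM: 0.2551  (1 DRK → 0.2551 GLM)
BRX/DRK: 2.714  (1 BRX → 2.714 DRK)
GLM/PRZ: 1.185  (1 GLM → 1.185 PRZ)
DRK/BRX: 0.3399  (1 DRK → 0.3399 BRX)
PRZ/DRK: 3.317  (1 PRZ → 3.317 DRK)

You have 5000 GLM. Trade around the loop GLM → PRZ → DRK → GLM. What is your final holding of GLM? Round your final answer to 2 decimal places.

5000 GLM × 1.185 = 5925 PRZ
5925 PRZ × 3.317 = 19653.225 DRK
19653.225 DRK × 0.2551 = 5013.5376975 GLM

5013.54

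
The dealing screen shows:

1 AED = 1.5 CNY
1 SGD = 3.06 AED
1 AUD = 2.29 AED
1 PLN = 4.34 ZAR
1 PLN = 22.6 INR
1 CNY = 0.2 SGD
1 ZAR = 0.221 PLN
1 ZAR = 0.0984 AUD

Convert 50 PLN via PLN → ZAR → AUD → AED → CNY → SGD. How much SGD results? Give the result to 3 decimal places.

14.669

50 PLN × 4.34 = 217 ZAR
217 ZAR × 0.0984 = 21.3528 AUD
21.3528 AUD × 2.29 = 48.897912 AED
48.897912 AED × 1.5 = 73.346868 CNY
73.346868 CNY × 0.2 = 14.6693736 SGD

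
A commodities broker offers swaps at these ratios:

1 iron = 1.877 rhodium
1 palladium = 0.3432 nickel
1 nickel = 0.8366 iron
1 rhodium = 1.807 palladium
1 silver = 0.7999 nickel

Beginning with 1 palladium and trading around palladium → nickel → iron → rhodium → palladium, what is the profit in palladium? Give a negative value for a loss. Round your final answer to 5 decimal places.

1 palladium × 0.3432 = 0.3432 nickel
0.3432 nickel × 0.8366 = 0.28712112 iron
0.28712112 iron × 1.877 = 0.53892634224 rhodium
0.53892634224 rhodium × 1.807 = 0.97383990042768 palladium
Net change: 0.97383990042768 − 1 = -0.02616009957232 palladium

-0.02616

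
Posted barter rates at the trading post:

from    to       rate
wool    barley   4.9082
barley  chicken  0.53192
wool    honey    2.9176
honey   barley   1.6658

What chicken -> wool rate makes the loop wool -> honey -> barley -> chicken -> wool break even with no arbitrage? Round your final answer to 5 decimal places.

0.38682

Known legs of the cycle: 2.9176 × 1.6658 × 0.53192 = 2.5852046475136
For no arbitrage the full-cycle product must be 1, so the missing rate is 1 / 2.5852046475136 ≈ 0.3868166.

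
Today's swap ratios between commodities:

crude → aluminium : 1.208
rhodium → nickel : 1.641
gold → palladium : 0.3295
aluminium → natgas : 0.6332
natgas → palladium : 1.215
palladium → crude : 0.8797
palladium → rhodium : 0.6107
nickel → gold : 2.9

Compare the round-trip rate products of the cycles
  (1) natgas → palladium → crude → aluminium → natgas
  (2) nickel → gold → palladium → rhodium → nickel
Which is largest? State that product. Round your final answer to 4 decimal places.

(1) 1.215 × 0.8797 × 1.208 × 0.6332 = 0.81756
(2) 2.9 × 0.3295 × 0.6107 × 1.641 = 0.95761
Highest is cycle (2) at 0.9576 (≤1, no arbitrage).

0.9576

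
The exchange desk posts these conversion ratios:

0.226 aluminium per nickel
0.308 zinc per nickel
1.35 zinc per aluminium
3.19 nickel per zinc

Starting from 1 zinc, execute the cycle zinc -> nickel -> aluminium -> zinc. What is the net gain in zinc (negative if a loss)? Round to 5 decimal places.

1 zinc × 3.19 = 3.19 nickel
3.19 nickel × 0.226 = 0.72094 aluminium
0.72094 aluminium × 1.35 = 0.973269 zinc
Net change: 0.973269 − 1 = -0.026731 zinc

-0.02673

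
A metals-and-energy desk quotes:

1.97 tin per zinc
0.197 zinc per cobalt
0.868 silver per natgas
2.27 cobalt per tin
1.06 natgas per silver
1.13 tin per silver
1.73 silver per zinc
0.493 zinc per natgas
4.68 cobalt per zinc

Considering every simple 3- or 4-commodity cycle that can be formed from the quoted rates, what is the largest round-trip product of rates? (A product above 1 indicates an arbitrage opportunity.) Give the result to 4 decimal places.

0.9041

silver→natgas→zinc→silver: 1.06 × 0.493 × 1.73 = 0.90406
zinc→tin→cobalt→zinc: 1.97 × 2.27 × 0.197 = 0.88096
silver→tin→cobalt→zinc→silver: 1.13 × 2.27 × 0.197 × 1.73 = 0.87421
Maximum is silver→natgas→zinc→silver at 0.9041; no arbitrage — every cycle loses value.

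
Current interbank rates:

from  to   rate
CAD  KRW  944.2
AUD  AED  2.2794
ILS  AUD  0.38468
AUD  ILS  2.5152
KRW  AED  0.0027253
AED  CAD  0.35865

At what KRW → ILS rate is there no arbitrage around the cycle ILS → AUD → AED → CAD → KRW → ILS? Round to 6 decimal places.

0.003368

Known legs of the cycle: 0.38468 × 2.2794 × 0.35865 × 944.2 = 296.93061827316936
For no arbitrage the full-cycle product must be 1, so the missing rate is 1 / 296.93061827316936 ≈ 0.00336779.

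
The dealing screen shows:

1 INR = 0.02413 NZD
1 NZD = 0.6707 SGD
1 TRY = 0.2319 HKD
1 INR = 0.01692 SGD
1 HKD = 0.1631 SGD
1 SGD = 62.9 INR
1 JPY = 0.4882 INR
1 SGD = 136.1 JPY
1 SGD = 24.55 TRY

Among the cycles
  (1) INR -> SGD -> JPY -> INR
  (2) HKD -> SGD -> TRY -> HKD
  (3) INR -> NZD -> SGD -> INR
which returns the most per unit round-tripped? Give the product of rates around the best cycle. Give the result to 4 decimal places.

1.1242

(1) 0.01692 × 136.1 × 0.4882 = 1.12423
(2) 0.1631 × 24.55 × 0.2319 = 0.92855
(3) 0.02413 × 0.6707 × 62.9 = 1.01797
Highest is cycle (1) at 1.1242 (>1, arbitrage).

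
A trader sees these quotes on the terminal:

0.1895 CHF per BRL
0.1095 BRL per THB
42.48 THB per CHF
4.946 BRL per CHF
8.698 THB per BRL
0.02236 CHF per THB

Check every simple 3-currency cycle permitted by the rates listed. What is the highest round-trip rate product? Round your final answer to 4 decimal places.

THB→CHF→BRL→THB: 0.02236 × 4.946 × 8.698 = 0.96193
THB→BRL→CHF→THB: 0.1095 × 0.1895 × 42.48 = 0.88147
Maximum is THB→CHF→BRL→THB at 0.9619; no arbitrage — every cycle loses value.

0.9619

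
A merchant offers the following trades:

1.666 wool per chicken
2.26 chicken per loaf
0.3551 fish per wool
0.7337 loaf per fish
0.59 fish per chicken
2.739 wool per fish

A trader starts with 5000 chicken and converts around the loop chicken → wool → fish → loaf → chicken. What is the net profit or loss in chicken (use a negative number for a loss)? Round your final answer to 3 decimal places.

-95.185

5000 chicken × 1.666 = 8330 wool
8330 wool × 0.3551 = 2957.983 fish
2957.983 fish × 0.7337 = 2170.2721271 loaf
2170.2721271 loaf × 2.26 = 4904.815007246 chicken
Net change: 4904.815007246 − 5000 = -95.184992754 chicken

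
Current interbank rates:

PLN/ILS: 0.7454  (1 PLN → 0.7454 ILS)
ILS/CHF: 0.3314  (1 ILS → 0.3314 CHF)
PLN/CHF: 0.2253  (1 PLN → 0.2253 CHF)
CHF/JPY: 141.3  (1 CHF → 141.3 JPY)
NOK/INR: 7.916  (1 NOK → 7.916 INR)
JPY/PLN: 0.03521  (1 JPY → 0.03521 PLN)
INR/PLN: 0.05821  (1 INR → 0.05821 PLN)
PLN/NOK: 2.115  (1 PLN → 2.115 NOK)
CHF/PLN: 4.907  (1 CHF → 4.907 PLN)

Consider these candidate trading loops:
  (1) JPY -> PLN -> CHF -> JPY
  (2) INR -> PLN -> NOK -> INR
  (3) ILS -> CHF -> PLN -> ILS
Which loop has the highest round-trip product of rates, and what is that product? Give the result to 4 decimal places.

1.2122

(1) 0.03521 × 0.2253 × 141.3 = 1.12091
(2) 0.05821 × 2.115 × 7.916 = 0.97457
(3) 0.3314 × 4.907 × 0.7454 = 1.21215
Highest is cycle (3) at 1.2122 (>1, arbitrage).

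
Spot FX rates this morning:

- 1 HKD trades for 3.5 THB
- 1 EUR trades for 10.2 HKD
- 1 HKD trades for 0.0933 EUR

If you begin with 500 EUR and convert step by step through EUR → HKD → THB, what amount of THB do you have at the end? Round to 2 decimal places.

17850.00

500 EUR × 10.2 = 5100 HKD
5100 HKD × 3.5 = 17850 THB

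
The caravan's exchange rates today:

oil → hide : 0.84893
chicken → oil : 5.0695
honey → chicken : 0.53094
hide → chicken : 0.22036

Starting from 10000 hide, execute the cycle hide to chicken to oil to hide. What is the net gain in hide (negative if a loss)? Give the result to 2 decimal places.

10000 hide × 0.22036 = 2203.6 chicken
2203.6 chicken × 5.0695 = 11171.1502 oil
11171.1502 oil × 0.84893 = 9483.524539286 hide
Net change: 9483.524539286 − 10000 = -516.475460714 hide

-516.48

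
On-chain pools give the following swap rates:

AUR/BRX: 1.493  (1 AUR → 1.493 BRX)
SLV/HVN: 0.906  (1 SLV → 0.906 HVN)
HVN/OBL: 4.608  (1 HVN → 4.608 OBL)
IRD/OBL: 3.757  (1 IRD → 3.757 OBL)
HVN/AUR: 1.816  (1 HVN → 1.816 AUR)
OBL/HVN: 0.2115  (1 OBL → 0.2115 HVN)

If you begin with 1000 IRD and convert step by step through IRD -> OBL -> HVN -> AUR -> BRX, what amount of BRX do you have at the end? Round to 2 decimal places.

1000 IRD × 3.757 = 3757 OBL
3757 OBL × 0.2115 = 794.6055 HVN
794.6055 HVN × 1.816 = 1443.003588 AUR
1443.003588 AUR × 1.493 = 2154.404356884 BRX

2154.40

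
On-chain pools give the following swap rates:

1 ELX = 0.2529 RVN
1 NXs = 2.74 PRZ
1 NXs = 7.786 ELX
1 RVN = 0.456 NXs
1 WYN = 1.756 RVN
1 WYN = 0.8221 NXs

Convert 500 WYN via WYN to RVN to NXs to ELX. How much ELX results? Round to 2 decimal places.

3117.27

500 WYN × 1.756 = 878 RVN
878 RVN × 0.456 = 400.368 NXs
400.368 NXs × 7.786 = 3117.265248 ELX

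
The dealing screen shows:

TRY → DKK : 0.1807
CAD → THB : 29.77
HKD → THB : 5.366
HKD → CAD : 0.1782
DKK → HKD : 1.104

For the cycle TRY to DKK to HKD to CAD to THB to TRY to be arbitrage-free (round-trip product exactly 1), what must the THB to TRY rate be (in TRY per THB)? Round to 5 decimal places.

0.94490

Known legs of the cycle: 0.1807 × 1.104 × 0.1782 × 29.77 = 1.0583120968992
For no arbitrage the full-cycle product must be 1, so the missing rate is 1 / 1.0583120968992 ≈ 0.9449009.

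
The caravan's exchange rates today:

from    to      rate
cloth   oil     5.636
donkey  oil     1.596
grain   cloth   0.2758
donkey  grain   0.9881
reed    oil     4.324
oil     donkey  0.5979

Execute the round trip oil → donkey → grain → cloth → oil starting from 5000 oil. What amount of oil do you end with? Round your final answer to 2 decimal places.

5000 oil × 0.5979 = 2989.5 donkey
2989.5 donkey × 0.9881 = 2953.92495 grain
2953.92495 grain × 0.2758 = 814.69250121 cloth
814.69250121 cloth × 5.636 = 4591.60693681956 oil

4591.61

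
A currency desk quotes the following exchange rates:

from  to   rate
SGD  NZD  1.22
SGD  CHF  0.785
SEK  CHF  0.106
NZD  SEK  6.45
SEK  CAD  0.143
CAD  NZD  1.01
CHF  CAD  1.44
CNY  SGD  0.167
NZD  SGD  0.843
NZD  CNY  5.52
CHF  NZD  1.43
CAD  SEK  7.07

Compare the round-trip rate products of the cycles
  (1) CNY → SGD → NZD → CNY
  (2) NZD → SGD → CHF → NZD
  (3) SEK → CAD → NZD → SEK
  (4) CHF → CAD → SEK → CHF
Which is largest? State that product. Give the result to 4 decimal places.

(1) 0.167 × 1.22 × 5.52 = 1.12464
(2) 0.843 × 0.785 × 1.43 = 0.94631
(3) 0.143 × 1.01 × 6.45 = 0.93157
(4) 1.44 × 7.07 × 0.106 = 1.07916
Highest is cycle (1) at 1.1246 (>1, arbitrage).

1.1246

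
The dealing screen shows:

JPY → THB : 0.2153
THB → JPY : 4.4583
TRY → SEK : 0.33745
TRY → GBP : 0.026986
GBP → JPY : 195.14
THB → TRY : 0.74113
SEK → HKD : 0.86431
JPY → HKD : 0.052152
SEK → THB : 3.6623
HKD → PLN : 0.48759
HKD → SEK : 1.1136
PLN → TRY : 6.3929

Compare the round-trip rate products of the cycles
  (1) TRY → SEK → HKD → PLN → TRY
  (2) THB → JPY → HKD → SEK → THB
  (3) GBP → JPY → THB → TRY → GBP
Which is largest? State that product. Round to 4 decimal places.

0.9483

(1) 0.33745 × 0.86431 × 0.48759 × 6.3929 = 0.90914
(2) 4.4583 × 0.052152 × 1.1136 × 3.6623 = 0.94825
(3) 195.14 × 0.2153 × 0.74113 × 0.026986 = 0.84028
Highest is cycle (2) at 0.9483 (≤1, no arbitrage).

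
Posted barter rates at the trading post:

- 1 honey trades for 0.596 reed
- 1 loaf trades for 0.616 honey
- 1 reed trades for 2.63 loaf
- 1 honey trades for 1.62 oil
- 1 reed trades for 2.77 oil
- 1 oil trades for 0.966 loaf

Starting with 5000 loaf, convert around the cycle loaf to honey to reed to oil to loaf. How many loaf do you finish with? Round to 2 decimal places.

4911.95

5000 loaf × 0.616 = 3080 honey
3080 honey × 0.596 = 1835.68 reed
1835.68 reed × 2.77 = 5084.8336 oil
5084.8336 oil × 0.966 = 4911.9492576 loaf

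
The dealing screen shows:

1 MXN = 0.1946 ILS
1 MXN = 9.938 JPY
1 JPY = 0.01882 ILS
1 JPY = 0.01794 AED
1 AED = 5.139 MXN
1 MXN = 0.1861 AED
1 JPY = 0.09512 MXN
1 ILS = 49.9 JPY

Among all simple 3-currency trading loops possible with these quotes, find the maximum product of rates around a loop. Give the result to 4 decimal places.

0.9237

ILS→JPY→MXN→ILS: 49.9 × 0.09512 × 0.1946 = 0.92367
AED→MXN→JPY→AED: 5.139 × 9.938 × 0.01794 = 0.91622
Maximum is ILS→JPY→MXN→ILS at 0.9237; no arbitrage — every cycle loses value.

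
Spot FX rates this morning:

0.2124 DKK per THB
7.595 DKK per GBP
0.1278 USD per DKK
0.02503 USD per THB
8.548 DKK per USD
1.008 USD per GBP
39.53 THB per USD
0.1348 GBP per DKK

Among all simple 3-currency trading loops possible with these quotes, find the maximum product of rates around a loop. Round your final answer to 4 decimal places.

1.1615

DKK→GBP→USD→DKK: 0.1348 × 1.008 × 8.548 = 1.16149
DKK→USD→THB→DKK: 0.1278 × 39.53 × 0.2124 = 1.07303
Maximum is DKK→GBP→USD→DKK at 1.1615; arbitrage exists.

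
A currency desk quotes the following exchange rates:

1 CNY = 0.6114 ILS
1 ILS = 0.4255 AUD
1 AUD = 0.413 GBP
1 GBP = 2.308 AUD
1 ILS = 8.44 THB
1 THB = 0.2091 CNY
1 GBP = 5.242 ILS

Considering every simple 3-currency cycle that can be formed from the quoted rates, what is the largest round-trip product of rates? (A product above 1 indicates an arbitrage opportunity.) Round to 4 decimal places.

1.0790

ILS→THB→CNY→ILS: 8.44 × 0.2091 × 0.6114 = 1.07900
GBP→ILS→AUD→GBP: 5.242 × 0.4255 × 0.413 = 0.92118
Maximum is ILS→THB→CNY→ILS at 1.0790; arbitrage exists.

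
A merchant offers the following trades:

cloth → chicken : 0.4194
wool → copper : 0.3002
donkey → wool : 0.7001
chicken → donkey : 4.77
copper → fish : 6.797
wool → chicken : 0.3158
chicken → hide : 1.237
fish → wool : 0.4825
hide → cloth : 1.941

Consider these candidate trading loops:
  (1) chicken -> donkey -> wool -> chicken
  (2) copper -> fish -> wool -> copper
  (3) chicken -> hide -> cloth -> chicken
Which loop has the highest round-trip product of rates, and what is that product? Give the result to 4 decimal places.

(1) 4.77 × 0.7001 × 0.3158 = 1.05461
(2) 6.797 × 0.4825 × 0.3002 = 0.98452
(3) 1.237 × 1.941 × 0.4194 = 1.00699
Highest is cycle (1) at 1.0546 (>1, arbitrage).

1.0546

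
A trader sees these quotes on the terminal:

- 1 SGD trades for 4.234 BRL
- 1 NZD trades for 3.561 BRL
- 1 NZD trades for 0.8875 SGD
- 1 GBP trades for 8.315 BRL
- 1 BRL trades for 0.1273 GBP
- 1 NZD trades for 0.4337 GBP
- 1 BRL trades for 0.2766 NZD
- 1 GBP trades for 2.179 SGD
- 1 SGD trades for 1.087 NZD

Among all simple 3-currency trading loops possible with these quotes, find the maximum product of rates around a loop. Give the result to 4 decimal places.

BRL→GBP→SGD→BRL: 0.1273 × 2.179 × 4.234 = 1.17446
NZD→SGD→BRL→NZD: 0.8875 × 4.234 × 0.2766 = 1.03937
NZD→GBP→SGD→NZD: 0.4337 × 2.179 × 1.087 = 1.02725
NZD→GBP→BRL→NZD: 0.4337 × 8.315 × 0.2766 = 0.99748
Maximum is BRL→GBP→SGD→BRL at 1.1745; arbitrage exists.

1.1745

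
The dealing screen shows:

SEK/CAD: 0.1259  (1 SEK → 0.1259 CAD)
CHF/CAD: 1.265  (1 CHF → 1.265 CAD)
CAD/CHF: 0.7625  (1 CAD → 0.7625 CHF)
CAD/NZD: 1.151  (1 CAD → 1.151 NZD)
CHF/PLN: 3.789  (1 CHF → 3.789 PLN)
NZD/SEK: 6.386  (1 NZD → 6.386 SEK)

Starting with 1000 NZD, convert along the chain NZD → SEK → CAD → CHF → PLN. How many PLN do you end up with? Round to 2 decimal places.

1000 NZD × 6.386 = 6386 SEK
6386 SEK × 0.1259 = 803.9974 CAD
803.9974 CAD × 0.7625 = 613.0480175 CHF
613.0480175 CHF × 3.789 = 2322.8389383075 PLN

2322.84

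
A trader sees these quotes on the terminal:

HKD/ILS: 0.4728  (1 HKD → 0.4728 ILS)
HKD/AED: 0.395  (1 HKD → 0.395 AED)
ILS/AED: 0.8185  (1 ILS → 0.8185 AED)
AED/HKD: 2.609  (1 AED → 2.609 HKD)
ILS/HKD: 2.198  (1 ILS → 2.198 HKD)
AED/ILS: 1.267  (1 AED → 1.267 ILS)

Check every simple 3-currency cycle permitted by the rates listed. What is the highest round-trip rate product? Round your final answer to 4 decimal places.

HKD→AED→ILS→HKD: 0.395 × 1.267 × 2.198 = 1.10002
HKD→ILS→AED→HKD: 0.4728 × 0.8185 × 2.609 = 1.00965
Maximum is HKD→AED→ILS→HKD at 1.1000; arbitrage exists.

1.1000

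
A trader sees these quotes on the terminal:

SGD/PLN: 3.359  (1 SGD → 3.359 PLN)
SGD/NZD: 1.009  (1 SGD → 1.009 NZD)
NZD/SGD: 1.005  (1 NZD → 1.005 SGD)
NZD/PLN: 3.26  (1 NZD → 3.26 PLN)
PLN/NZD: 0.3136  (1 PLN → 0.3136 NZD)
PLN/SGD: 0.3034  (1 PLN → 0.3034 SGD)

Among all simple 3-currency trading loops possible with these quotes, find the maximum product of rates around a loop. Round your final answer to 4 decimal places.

PLN→NZD→SGD→PLN: 0.3136 × 1.005 × 3.359 = 1.05865
PLN→SGD→NZD→PLN: 0.3034 × 1.009 × 3.26 = 0.99799
Maximum is PLN→NZD→SGD→PLN at 1.0586; arbitrage exists.

1.0586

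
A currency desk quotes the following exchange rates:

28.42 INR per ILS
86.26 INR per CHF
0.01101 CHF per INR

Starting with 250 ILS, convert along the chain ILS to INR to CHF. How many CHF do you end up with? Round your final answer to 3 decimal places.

250 ILS × 28.42 = 7105 INR
7105 INR × 0.01101 = 78.22605 CHF

78.226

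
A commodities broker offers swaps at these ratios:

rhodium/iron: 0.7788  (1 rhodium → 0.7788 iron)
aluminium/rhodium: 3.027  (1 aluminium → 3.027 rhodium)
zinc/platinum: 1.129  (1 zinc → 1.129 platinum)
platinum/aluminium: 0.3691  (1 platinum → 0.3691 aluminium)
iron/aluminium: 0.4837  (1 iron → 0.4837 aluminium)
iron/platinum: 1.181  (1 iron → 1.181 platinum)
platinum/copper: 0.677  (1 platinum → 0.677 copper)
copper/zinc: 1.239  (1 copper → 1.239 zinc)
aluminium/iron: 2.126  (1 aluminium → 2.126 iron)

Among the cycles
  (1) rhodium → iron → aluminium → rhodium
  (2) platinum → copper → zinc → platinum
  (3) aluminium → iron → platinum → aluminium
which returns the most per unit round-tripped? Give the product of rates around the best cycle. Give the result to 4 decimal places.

(1) 0.7788 × 0.4837 × 3.027 = 1.14029
(2) 0.677 × 1.239 × 1.129 = 0.94701
(3) 2.126 × 1.181 × 0.3691 = 0.92674
Highest is cycle (1) at 1.1403 (>1, arbitrage).

1.1403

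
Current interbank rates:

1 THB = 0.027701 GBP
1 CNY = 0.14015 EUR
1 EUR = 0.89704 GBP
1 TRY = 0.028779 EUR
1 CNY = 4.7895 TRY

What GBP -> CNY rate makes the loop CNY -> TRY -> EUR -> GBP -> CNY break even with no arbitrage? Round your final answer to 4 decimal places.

8.0876

Known legs of the cycle: 4.7895 × 0.028779 × 0.89704 = 0.12364532086932
For no arbitrage the full-cycle product must be 1, so the missing rate is 1 / 0.12364532086932 ≈ 8.087649.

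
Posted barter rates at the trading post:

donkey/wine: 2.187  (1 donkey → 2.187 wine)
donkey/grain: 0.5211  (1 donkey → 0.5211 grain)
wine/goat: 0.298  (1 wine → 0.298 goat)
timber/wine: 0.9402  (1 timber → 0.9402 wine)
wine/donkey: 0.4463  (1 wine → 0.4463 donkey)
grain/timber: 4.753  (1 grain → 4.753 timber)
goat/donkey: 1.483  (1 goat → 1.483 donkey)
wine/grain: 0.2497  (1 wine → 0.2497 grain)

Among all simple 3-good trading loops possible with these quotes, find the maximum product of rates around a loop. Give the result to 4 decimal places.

1.1159

wine→grain→timber→wine: 0.2497 × 4.753 × 0.9402 = 1.11585
wine→goat→donkey→wine: 0.298 × 1.483 × 2.187 = 0.96651
Maximum is wine→grain→timber→wine at 1.1159; arbitrage exists.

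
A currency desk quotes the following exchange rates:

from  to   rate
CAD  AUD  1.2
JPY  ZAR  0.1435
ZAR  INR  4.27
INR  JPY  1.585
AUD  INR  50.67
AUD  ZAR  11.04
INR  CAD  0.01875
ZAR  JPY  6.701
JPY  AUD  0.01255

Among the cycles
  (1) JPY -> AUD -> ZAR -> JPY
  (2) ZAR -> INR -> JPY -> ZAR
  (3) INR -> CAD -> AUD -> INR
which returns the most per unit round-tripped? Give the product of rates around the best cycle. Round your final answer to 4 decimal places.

(1) 0.01255 × 11.04 × 6.701 = 0.92844
(2) 4.27 × 1.585 × 0.1435 = 0.97120
(3) 0.01875 × 1.2 × 50.67 = 1.14008
Highest is cycle (3) at 1.1401 (>1, arbitrage).

1.1401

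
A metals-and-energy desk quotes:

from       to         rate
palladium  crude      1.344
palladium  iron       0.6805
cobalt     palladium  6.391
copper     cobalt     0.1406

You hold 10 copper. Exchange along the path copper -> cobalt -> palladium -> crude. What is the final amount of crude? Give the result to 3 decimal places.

12.077

10 copper × 0.1406 = 1.406 cobalt
1.406 cobalt × 6.391 = 8.985746 palladium
8.985746 palladium × 1.344 = 12.076842624 crude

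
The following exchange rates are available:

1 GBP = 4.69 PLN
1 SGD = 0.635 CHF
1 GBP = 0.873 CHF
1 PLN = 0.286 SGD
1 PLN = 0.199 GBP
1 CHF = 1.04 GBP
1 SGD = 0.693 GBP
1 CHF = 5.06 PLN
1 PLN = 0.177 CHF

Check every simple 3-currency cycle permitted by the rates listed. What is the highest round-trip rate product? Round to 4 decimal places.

GBP→PLN→SGD→GBP: 4.69 × 0.286 × 0.693 = 0.92955
PLN→SGD→CHF→PLN: 0.286 × 0.635 × 5.06 = 0.91895
GBP→CHF→PLN→GBP: 0.873 × 5.06 × 0.199 = 0.87906
GBP→PLN→CHF→GBP: 4.69 × 0.177 × 1.04 = 0.86334
Maximum is GBP→PLN→SGD→GBP at 0.9295; no arbitrage — every cycle loses value.

0.9295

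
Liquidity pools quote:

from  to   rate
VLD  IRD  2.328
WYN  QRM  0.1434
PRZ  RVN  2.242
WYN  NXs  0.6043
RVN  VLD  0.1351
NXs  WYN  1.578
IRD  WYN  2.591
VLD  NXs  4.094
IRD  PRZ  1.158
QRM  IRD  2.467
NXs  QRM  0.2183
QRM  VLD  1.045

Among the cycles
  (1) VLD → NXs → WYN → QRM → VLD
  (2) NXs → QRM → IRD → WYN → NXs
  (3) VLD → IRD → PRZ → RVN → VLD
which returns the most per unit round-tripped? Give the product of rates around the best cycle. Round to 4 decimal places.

0.9681

(1) 4.094 × 1.578 × 0.1434 × 1.045 = 0.96810
(2) 0.2183 × 2.467 × 2.591 × 0.6043 = 0.84322
(3) 2.328 × 1.158 × 2.242 × 0.1351 = 0.81655
Highest is cycle (1) at 0.9681 (≤1, no arbitrage).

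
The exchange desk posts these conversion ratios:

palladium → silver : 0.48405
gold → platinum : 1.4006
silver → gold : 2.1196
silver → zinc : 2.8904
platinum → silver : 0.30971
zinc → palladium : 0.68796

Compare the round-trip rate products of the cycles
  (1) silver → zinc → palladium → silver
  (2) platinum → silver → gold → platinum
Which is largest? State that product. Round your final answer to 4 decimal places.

0.9625

(1) 2.8904 × 0.68796 × 0.48405 = 0.96252
(2) 0.30971 × 2.1196 × 1.4006 = 0.91944
Highest is cycle (1) at 0.9625 (≤1, no arbitrage).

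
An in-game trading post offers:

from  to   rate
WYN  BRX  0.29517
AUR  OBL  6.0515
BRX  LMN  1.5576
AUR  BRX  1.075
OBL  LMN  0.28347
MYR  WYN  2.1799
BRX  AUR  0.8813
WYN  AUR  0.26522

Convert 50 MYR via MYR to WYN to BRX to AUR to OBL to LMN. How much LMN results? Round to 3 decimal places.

48.638

50 MYR × 2.1799 = 108.995 WYN
108.995 WYN × 0.29517 = 32.17205415 BRX
32.17205415 BRX × 0.8813 = 28.353231322395 AUR
28.353231322395 AUR × 6.0515 = 171.5795793474733425 OBL
171.5795793474733425 OBL × 0.28347 = 48.637663357628268398475 LMN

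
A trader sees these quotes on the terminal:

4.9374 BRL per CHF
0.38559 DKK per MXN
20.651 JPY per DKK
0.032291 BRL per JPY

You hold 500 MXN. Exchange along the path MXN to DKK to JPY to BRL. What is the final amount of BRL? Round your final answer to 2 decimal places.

500 MXN × 0.38559 = 192.795 DKK
192.795 DKK × 20.651 = 3981.409545 JPY
3981.409545 JPY × 0.032291 = 128.563695617595 BRL

128.56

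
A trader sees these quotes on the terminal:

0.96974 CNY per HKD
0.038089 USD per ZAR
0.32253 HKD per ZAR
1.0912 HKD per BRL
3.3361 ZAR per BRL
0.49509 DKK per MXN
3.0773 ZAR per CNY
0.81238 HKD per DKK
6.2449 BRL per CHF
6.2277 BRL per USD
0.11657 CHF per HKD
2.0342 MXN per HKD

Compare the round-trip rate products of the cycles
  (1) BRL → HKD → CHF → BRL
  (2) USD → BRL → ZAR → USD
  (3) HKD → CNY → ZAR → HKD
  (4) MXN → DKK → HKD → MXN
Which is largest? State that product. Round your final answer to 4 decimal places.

0.9625

(1) 1.0912 × 0.11657 × 6.2449 = 0.79436
(2) 6.2277 × 3.3361 × 0.038089 = 0.79135
(3) 0.96974 × 3.0773 × 0.32253 = 0.96249
(4) 0.49509 × 0.81238 × 2.0342 = 0.81816
Highest is cycle (3) at 0.9625 (≤1, no arbitrage).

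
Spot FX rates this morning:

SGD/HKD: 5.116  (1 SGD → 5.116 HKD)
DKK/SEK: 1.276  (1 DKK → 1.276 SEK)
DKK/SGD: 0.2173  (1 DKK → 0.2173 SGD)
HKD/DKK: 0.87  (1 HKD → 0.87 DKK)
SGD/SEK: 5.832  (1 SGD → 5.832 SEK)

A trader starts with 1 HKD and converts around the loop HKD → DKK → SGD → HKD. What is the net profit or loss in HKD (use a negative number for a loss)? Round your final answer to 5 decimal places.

-0.03282

1 HKD × 0.87 = 0.87 DKK
0.87 DKK × 0.2173 = 0.189051 SGD
0.189051 SGD × 5.116 = 0.967184916 HKD
Net change: 0.967184916 − 1 = -0.032815084 HKD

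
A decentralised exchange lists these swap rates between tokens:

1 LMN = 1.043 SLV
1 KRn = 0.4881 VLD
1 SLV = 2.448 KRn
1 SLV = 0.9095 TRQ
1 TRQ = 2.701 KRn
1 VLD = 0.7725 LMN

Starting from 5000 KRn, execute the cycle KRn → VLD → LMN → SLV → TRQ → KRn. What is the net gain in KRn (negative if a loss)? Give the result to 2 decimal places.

-169.54

5000 KRn × 0.4881 = 2440.5 VLD
2440.5 VLD × 0.7725 = 1885.28625 LMN
1885.28625 LMN × 1.043 = 1966.35355875 SLV
1966.35355875 SLV × 0.9095 = 1788.398561683125 TRQ
1788.398561683125 TRQ × 2.701 = 4830.464515106120625 KRn
Net change: 4830.464515106120625 − 5000 = -169.535484893879375 KRn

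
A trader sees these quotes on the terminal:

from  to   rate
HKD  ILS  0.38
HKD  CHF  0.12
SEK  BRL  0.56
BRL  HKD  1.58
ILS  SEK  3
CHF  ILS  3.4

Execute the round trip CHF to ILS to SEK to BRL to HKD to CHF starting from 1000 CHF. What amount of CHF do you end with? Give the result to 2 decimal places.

1000 CHF × 3.4 = 3400 ILS
3400 ILS × 3 = 10200 SEK
10200 SEK × 0.56 = 5712 BRL
5712 BRL × 1.58 = 9024.96 HKD
9024.96 HKD × 0.12 = 1082.9952 CHF

1083.00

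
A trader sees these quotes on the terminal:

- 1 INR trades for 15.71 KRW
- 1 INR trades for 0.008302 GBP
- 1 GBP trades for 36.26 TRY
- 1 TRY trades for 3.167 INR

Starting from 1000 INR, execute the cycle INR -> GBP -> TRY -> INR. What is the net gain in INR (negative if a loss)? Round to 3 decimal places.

1000 INR × 0.008302 = 8.302 GBP
8.302 GBP × 36.26 = 301.03052 TRY
301.03052 TRY × 3.167 = 953.36365684 INR
Net change: 953.36365684 − 1000 = -46.63634316 INR

-46.636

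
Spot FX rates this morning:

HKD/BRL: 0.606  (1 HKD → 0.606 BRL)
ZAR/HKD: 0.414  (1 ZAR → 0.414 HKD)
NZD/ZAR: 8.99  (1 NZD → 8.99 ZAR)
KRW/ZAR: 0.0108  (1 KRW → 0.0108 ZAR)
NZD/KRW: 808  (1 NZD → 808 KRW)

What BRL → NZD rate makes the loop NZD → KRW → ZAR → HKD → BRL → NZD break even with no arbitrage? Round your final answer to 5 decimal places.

Known legs of the cycle: 808 × 0.0108 × 0.414 × 0.606 = 2.1893141376
For no arbitrage the full-cycle product must be 1, so the missing rate is 1 / 2.1893141376 ≈ 0.4567641.

0.45676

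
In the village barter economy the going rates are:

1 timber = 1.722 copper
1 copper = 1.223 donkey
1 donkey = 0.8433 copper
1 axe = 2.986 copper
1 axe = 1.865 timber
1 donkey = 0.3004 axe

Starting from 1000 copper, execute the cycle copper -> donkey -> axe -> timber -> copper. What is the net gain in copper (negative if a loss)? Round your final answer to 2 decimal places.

1000 copper × 1.223 = 1223 donkey
1223 donkey × 0.3004 = 367.3892 axe
367.3892 axe × 1.865 = 685.180858 timber
685.180858 timber × 1.722 = 1179.881437476 copper
Net change: 1179.881437476 − 1000 = 179.881437476 copper

179.88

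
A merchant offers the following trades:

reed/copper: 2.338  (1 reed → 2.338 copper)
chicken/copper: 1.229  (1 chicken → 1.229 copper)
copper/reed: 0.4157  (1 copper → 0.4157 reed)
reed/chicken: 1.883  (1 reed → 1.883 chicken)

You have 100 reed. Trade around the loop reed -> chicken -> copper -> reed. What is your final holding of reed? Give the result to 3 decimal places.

96.202

100 reed × 1.883 = 188.3 chicken
188.3 chicken × 1.229 = 231.4207 copper
231.4207 copper × 0.4157 = 96.20158499 reed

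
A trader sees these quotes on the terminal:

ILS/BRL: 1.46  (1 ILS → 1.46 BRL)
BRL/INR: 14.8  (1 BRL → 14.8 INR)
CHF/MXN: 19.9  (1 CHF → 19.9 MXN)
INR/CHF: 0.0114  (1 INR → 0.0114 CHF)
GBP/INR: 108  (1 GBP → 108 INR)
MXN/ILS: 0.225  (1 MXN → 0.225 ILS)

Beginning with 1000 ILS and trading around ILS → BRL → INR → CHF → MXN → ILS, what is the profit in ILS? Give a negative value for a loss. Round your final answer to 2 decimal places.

102.95

1000 ILS × 1.46 = 1460 BRL
1460 BRL × 14.8 = 21608 INR
21608 INR × 0.0114 = 246.3312 CHF
246.3312 CHF × 19.9 = 4901.99088 MXN
4901.99088 MXN × 0.225 = 1102.947948 ILS
Net change: 1102.947948 − 1000 = 102.947948 ILS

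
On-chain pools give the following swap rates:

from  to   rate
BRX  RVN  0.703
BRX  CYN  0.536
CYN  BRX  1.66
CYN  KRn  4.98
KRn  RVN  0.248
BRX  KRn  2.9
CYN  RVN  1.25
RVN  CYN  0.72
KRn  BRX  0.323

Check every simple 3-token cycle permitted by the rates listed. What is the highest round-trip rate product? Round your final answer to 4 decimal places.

RVN→CYN→KRn→RVN: 0.72 × 4.98 × 0.248 = 0.88923
KRn→BRX→CYN→KRn: 0.323 × 0.536 × 4.98 = 0.86218
RVN→CYN→BRX→RVN: 0.72 × 1.66 × 0.703 = 0.84023
Maximum is RVN→CYN→KRn→RVN at 0.8892; no arbitrage — every cycle loses value.

0.8892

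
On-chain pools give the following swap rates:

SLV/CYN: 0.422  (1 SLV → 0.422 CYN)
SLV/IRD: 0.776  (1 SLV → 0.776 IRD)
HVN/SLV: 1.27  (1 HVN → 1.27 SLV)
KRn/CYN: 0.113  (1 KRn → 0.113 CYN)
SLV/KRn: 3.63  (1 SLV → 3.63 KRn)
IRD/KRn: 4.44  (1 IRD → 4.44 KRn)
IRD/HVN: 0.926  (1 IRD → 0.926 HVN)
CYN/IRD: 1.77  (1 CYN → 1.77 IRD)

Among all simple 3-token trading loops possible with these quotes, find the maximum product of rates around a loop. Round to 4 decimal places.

0.9126

SLV→IRD→HVN→SLV: 0.776 × 0.926 × 1.27 = 0.91259
CYN→IRD→KRn→CYN: 1.77 × 4.44 × 0.113 = 0.88804
Maximum is SLV→IRD→HVN→SLV at 0.9126; no arbitrage — every cycle loses value.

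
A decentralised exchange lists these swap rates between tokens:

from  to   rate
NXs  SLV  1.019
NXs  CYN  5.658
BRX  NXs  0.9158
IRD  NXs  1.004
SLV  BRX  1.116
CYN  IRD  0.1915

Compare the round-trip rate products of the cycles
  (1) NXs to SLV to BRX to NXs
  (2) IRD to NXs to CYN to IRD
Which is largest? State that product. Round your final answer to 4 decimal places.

1.0878

(1) 1.019 × 1.116 × 0.9158 = 1.04145
(2) 1.004 × 5.658 × 0.1915 = 1.08784
Highest is cycle (2) at 1.0878 (>1, arbitrage).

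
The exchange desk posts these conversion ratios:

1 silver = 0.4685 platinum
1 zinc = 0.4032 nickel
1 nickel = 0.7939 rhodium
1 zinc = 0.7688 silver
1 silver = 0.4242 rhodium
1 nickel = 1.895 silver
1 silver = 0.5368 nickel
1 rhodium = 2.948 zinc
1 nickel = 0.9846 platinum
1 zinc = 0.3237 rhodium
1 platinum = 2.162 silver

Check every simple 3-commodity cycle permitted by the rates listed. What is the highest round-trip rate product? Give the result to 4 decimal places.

1.1427

platinum→silver→nickel→platinum: 2.162 × 0.5368 × 0.9846 = 1.14269
zinc→silver→rhodium→zinc: 0.7688 × 0.4242 × 2.948 = 0.96142
nickel→rhodium→zinc→nickel: 0.7939 × 2.948 × 0.4032 = 0.94366
Maximum is platinum→silver→nickel→platinum at 1.1427; arbitrage exists.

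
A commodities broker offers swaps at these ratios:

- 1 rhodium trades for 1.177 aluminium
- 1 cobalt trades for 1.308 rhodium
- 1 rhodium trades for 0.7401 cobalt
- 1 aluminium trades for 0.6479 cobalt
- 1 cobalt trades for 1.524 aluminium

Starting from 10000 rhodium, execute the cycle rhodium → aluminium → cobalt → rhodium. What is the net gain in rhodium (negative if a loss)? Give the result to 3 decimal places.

-25.476

10000 rhodium × 1.177 = 11770 aluminium
11770 aluminium × 0.6479 = 7625.783 cobalt
7625.783 cobalt × 1.308 = 9974.524164 rhodium
Net change: 9974.524164 − 10000 = -25.475836 rhodium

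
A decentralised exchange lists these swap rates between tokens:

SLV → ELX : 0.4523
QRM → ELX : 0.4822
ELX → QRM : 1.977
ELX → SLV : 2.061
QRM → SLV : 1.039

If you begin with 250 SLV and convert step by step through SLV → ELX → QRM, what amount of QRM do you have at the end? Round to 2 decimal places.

223.55

250 SLV × 0.4523 = 113.075 ELX
113.075 ELX × 1.977 = 223.549275 QRM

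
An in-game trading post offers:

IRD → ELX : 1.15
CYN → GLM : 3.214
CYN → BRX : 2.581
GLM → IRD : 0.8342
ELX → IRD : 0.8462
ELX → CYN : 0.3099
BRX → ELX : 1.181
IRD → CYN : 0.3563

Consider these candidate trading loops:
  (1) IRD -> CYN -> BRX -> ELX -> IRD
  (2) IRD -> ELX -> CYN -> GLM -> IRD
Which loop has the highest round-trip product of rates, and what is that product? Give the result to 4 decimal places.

0.9555

(1) 0.3563 × 2.581 × 1.181 × 0.8462 = 0.91902
(2) 1.15 × 0.3099 × 3.214 × 0.8342 = 0.95551
Highest is cycle (2) at 0.9555 (≤1, no arbitrage).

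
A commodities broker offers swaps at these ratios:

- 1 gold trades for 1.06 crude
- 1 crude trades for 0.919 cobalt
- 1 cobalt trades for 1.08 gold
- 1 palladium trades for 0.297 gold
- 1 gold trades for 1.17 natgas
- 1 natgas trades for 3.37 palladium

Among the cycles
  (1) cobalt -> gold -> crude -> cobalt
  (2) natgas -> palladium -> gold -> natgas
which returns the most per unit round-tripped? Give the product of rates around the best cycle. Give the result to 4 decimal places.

1.1710

(1) 1.08 × 1.06 × 0.919 = 1.05207
(2) 3.37 × 0.297 × 1.17 = 1.17104
Highest is cycle (2) at 1.1710 (>1, arbitrage).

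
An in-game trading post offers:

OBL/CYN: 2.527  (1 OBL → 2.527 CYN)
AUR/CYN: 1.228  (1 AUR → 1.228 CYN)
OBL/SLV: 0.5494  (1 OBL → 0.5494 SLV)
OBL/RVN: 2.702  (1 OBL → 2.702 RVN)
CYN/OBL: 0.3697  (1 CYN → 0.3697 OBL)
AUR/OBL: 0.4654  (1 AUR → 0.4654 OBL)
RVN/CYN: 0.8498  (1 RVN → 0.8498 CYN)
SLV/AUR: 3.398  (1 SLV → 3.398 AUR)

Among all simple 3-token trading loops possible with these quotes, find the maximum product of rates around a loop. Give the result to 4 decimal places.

0.8688

SLV→AUR→OBL→SLV: 3.398 × 0.4654 × 0.5494 = 0.86884
OBL→RVN→CYN→OBL: 2.702 × 0.8498 × 0.3697 = 0.84889
Maximum is SLV→AUR→OBL→SLV at 0.8688; no arbitrage — every cycle loses value.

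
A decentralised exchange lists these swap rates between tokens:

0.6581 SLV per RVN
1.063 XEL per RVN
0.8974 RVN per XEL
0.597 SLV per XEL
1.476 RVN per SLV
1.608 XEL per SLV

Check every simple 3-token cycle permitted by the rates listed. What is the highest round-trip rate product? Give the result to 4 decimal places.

0.9497

RVN→SLV→XEL→RVN: 0.6581 × 1.608 × 0.8974 = 0.94965
RVN→XEL→SLV→RVN: 1.063 × 0.597 × 1.476 = 0.93669
Maximum is RVN→SLV→XEL→RVN at 0.9497; no arbitrage — every cycle loses value.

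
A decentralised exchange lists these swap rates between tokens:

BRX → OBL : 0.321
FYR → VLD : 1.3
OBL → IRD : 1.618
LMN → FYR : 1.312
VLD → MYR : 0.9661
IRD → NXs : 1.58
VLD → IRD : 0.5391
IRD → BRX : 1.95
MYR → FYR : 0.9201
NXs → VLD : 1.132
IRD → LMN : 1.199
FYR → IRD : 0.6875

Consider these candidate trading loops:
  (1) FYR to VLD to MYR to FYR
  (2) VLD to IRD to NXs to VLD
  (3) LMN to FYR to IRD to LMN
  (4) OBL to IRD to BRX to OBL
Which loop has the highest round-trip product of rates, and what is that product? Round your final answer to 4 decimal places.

(1) 1.3 × 0.9661 × 0.9201 = 1.15558
(2) 0.5391 × 1.58 × 1.132 = 0.96421
(3) 1.312 × 0.6875 × 1.199 = 1.08150
(4) 1.618 × 1.95 × 0.321 = 1.01279
Highest is cycle (1) at 1.1556 (>1, arbitrage).

1.1556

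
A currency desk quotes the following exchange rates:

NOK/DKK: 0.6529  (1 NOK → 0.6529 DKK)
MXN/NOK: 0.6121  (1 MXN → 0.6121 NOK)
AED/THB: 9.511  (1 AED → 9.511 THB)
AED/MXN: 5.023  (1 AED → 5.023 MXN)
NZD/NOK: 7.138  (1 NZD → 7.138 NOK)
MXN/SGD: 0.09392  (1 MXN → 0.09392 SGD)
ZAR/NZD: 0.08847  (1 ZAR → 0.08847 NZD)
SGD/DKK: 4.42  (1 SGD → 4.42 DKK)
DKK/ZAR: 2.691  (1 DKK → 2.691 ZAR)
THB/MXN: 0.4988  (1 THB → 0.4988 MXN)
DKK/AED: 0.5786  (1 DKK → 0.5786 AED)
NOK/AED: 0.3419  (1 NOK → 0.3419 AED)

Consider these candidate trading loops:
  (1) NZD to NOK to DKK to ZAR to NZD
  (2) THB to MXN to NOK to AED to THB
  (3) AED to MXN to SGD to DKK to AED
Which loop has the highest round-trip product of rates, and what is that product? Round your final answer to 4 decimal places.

1.2065

(1) 7.138 × 0.6529 × 2.691 × 0.08847 = 1.10951
(2) 0.4988 × 0.6121 × 0.3419 × 9.511 = 0.99283
(3) 5.023 × 0.09392 × 4.42 × 0.5786 = 1.20649
Highest is cycle (3) at 1.2065 (>1, arbitrage).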